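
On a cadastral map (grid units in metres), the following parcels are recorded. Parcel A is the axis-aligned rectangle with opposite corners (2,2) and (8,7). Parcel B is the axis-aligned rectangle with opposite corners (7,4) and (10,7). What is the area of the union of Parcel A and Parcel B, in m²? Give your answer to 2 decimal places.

36.00

By inclusion–exclusion:
Individual areas: |Parcel A| = 30, |Parcel B| = 9.
|Parcel A∩Parcel B|: x∈[7,8], y∈[4,7] → 1·3 = 3.
|Parcel A ∪ Parcel B| = 39 − 3 = 36.00.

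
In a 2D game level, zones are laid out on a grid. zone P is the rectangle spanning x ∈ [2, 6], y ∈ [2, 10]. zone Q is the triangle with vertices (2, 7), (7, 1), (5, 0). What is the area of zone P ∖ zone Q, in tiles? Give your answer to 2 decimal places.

|zone P| = 32, |zone P∩zone Q| = 5.0429.
|zone P ∖ zone Q| = |zone P| − |zone P∩zone Q| = 32 − 5.0429 = 26.96.

26.96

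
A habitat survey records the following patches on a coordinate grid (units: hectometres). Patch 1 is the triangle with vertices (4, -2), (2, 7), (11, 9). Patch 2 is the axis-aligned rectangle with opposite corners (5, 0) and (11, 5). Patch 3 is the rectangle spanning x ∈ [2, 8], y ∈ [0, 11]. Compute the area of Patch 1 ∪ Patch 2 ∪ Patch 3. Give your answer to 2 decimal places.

By inclusion–exclusion:
Individual areas: |Patch 1| = 42.5, |Patch 2| = 30, |Patch 3| = 66.
|Patch 1∩Patch 2| = 9.3182.
|Patch 1∩Patch 3| = 34.7114.
|Patch 2∩Patch 3|: x∈[5,8], y∈[0,5] → 3·5 = 15.
|Patch 1∩Patch 2∩Patch 3| = 9.1558.
|Patch 1 ∪ Patch 2 ∪ Patch 3| = 138.5 − 59.0296 + 9.1558 = 88.63.

88.63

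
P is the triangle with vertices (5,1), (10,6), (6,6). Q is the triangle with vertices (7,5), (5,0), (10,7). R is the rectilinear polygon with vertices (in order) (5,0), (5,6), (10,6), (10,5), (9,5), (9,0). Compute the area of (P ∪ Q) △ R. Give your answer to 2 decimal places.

|P ∪ Q| = 11.3095.
|(P ∪ Q) ∩ R| = 10.9167.
|(P ∪ Q) △ R| = 11.3095 + 25 − 21.8333 = 14.48.

14.48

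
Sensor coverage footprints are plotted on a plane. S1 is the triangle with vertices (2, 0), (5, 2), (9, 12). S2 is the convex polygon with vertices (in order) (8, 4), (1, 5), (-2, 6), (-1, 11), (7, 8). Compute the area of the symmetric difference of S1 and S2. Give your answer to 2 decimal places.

46.03

|S1| = 11, |S2| = 42.5, |S1∩S2| = 3.7346.
|S1 △ S2| = |S1| + |S2| − 2·|S1∩S2| = 11 + 42.5 − 7.4692 = 46.03.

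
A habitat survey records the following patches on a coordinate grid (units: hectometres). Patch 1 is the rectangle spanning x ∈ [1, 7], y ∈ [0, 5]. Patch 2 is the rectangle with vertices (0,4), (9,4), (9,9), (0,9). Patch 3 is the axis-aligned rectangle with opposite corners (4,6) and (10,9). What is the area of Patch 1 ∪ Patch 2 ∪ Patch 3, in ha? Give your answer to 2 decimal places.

By inclusion–exclusion:
Individual areas: |Patch 1| = 30, |Patch 2| = 45, |Patch 3| = 18.
|Patch 1∩Patch 2|: x∈[1,7], y∈[4,5] → 6·1 = 6.
|Patch 1∩Patch 3| = 0 (no overlap).
|Patch 2∩Patch 3|: x∈[4,9], y∈[6,9] → 5·3 = 15.
|Patch 1∩Patch 2∩Patch 3| = 0.
|Patch 1 ∪ Patch 2 ∪ Patch 3| = 93 − 21 + 0 = 72.00.

72.00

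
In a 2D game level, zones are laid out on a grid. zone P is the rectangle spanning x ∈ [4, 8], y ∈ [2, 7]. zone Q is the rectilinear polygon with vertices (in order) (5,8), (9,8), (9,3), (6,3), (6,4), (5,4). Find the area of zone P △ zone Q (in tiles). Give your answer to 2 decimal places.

17.00

|zone P| = 20, |zone Q| = 19, |zone P∩zone Q| = 11.
|zone P △ zone Q| = |zone P| + |zone Q| − 2·|zone P∩zone Q| = 20 + 19 − 22 = 17.00.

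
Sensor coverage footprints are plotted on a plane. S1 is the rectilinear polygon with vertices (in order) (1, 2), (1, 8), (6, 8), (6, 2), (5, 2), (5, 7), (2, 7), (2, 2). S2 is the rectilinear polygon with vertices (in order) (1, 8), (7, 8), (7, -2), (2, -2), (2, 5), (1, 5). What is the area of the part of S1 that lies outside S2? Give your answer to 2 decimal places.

|S1| = 15, |S1∩S2| = 12.
|S1 ∖ S2| = |S1| − |S1∩S2| = 15 − 12 = 3.00.

3.00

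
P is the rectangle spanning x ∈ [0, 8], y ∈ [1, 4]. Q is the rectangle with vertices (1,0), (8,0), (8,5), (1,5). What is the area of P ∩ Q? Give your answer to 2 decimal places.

|P∩Q|: x∈[1,8], y∈[1,4] → 7·3 = 21.

21.00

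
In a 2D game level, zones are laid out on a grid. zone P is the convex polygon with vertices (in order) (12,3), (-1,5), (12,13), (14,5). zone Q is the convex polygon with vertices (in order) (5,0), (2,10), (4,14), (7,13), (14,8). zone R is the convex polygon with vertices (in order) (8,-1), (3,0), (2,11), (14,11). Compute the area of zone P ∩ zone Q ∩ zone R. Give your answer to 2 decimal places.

48.96

The intersection is the polygon with vertices (2.799,7.338), (8.75,11), (9.8,11), (12.895,8.79), (11.3,5.6), (8.91,3.475), (3.718,4.274).
By the shoelace formula its area is 48.96.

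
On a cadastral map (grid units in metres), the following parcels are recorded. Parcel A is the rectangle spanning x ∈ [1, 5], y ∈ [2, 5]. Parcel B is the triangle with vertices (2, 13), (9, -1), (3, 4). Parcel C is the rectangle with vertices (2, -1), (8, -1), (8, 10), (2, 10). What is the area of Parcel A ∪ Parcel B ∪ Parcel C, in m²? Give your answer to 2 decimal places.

71.33

By inclusion–exclusion:
Individual areas: |Parcel A| = 12, |Parcel B| = 24.5, |Parcel C| = 66.
|Parcel A∩Parcel B| = 3.7222.
|Parcel A∩Parcel C|: x∈[2,5], y∈[2,5] → 3·3 = 9.
|Parcel B∩Parcel C| = 22.1667.
|Parcel A∩Parcel B∩Parcel C| = 3.7222.
|Parcel A ∪ Parcel B ∪ Parcel C| = 102.5 − 34.8889 + 3.7222 = 71.33.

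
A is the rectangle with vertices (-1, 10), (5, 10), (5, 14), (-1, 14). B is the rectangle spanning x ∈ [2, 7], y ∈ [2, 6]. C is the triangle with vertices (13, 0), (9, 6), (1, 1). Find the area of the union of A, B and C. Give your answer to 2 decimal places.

By inclusion–exclusion:
Individual areas: |A| = 24, |B| = 20, |C| = 34.
|A∩B| = 0 (no overlap).
|A∩C| = 0.
|B∩C| = 6.05.
|A∩B∩C| = 0.
|A ∪ B ∪ C| = 78 − 6.05 + 0 = 71.95.

71.95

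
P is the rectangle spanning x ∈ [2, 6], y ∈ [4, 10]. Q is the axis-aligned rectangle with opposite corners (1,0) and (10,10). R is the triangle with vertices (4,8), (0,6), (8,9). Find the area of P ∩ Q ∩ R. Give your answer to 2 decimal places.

The intersection is the polygon with vertices (2,7), (4,8), (6,8.5), (6,8.25), (2,6.75).
By the shoelace formula its area is 1.50.

1.50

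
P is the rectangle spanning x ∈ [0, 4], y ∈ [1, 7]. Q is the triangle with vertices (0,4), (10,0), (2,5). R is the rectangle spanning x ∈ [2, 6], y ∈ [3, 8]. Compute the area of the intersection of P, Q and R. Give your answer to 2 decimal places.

2.70

The intersection is the polygon with vertices (2,3.2), (2,5), (4,3.75), (4,3), (2.5,3).
By the shoelace formula its area is 2.70.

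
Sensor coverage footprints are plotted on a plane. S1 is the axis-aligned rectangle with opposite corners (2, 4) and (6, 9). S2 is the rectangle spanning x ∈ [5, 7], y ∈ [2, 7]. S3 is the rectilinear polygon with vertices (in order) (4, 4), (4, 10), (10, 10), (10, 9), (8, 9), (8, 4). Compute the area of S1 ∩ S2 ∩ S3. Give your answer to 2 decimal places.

3.00

The intersection is the polygon with vertices (5,4), (5,7), (6,7), (6,4).
By the shoelace formula its area is 3.00.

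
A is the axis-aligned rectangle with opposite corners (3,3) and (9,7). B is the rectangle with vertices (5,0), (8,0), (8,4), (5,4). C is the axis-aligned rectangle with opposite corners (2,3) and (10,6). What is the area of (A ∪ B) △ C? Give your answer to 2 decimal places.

21.00

|A ∪ B| = 33.
|(A ∪ B) ∩ C| = 18.
|(A ∪ B) △ C| = 33 + 24 − 36 = 21.00.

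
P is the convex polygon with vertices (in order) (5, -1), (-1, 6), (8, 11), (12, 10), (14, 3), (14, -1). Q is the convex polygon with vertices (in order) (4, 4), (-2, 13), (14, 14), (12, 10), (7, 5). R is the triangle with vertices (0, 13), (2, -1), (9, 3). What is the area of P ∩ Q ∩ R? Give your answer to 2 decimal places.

12.72

The intersection is the polygon with vertices (7,5), (4,4), (1.676,7.487), (3.867,8.704), (7.105,5.105).
By the shoelace formula its area is 12.72.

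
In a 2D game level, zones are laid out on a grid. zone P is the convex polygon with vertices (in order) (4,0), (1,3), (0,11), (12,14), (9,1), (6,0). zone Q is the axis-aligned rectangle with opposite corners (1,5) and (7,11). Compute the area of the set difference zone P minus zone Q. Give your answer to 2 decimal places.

|zone P| = 114.5, |zone P∩zone Q| = 36.
|zone P ∖ zone Q| = |zone P| − |zone P∩zone Q| = 114.5 − 36 = 78.50.

78.50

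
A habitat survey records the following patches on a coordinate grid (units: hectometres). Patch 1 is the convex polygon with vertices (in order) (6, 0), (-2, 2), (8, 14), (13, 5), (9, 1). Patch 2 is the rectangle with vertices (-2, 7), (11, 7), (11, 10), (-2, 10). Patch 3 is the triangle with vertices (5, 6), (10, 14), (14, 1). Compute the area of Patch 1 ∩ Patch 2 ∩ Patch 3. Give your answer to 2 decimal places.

The intersection is the polygon with vertices (10.222,10), (11,8.6), (11,7), (5.625,7), (7.5,10).
By the shoelace formula its area is 12.77.

12.77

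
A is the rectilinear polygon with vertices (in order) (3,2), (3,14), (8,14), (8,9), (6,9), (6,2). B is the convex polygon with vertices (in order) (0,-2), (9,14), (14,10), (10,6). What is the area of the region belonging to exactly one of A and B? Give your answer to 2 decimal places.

78.96

|A| = 46, |B| = 62, |A∩B| = 14.5201.
|A △ B| = |A| + |B| − 2·|A∩B| = 46 + 62 − 29.0403 = 78.96.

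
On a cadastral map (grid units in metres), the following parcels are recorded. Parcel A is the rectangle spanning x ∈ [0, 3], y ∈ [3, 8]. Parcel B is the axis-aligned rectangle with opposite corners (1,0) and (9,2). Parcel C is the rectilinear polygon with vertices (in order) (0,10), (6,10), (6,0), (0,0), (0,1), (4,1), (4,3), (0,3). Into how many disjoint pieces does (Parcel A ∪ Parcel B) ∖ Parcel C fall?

(Parcel A ∪ Parcel B) ∖ Parcel C splits into 2 disjoint pieces (area 6, area 3).

2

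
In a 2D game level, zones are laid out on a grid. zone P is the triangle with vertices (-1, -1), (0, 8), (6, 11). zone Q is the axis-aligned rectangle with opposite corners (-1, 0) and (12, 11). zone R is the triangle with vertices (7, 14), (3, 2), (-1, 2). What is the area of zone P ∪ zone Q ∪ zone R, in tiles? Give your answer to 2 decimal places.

144.74

By inclusion–exclusion:
Individual areas: |zone P| = 25.5, |zone Q| = 143, |zone R| = 24.
|zone P∩zone Q| = 25.2639.
|zone P∩zone R| = 11.9.
|zone Q∩zone R| = 22.5.
|zone P∩zone Q∩zone R| = 11.9.
|zone P ∪ zone Q ∪ zone R| = 192.5 − 59.6639 + 11.9 = 144.74.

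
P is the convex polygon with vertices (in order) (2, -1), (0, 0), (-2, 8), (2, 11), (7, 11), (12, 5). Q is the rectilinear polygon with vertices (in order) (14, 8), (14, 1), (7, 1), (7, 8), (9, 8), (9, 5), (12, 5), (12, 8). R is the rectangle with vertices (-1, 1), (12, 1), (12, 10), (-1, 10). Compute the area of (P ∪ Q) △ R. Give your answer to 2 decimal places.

42.33

|P ∪ Q| = 132.5.
|(P ∪ Q) ∩ R| = 103.5833.
|(P ∪ Q) △ R| = 132.5 + 117 − 207.1667 = 42.33.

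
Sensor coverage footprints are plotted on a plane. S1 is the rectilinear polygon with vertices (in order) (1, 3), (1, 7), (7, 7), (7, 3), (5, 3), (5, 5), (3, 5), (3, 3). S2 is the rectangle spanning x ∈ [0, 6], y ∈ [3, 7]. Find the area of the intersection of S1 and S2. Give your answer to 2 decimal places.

The intersection is the polygon with vertices (1,7), (6,7), (6,3), (5,3), (5,5), (3,5), (3,3), (1,3).
By the shoelace formula its area is 16.00.

16.00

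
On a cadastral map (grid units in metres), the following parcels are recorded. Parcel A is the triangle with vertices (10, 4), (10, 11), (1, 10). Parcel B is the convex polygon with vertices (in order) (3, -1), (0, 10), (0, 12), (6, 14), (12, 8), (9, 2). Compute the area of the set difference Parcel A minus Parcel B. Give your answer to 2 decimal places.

|Parcel A| = 31.5, |Parcel A∩Parcel B| = 31.05.
|Parcel A ∖ Parcel B| = |Parcel A| − |Parcel A∩Parcel B| = 31.5 − 31.05 = 0.45.

0.45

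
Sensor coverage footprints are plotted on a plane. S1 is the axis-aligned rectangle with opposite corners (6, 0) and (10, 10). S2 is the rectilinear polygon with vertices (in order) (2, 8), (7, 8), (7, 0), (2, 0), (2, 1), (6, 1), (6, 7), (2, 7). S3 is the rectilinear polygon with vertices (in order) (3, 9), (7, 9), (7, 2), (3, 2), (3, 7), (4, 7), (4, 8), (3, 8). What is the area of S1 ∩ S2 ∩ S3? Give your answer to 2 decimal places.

The intersection is the polygon with vertices (7,8), (7,2), (6,2), (6,7), (6,8).
By the shoelace formula its area is 6.00.

6.00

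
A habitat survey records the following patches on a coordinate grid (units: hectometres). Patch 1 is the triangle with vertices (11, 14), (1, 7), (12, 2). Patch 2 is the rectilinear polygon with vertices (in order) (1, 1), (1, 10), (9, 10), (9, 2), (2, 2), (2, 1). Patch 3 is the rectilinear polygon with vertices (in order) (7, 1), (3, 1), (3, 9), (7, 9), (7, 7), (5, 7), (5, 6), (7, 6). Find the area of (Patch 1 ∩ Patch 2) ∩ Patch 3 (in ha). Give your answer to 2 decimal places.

13.02

|Patch 1 ∩ Patch 2| = 32.1169.
|(Patch 1 ∩ Patch 2) ∩ Patch 3| = 13.02.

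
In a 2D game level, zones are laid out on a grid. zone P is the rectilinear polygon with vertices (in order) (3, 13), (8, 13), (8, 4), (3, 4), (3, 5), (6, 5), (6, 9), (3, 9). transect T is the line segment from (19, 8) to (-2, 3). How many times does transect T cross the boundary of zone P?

2

The segment meets the boundary at (3,4.19), (8,5.381).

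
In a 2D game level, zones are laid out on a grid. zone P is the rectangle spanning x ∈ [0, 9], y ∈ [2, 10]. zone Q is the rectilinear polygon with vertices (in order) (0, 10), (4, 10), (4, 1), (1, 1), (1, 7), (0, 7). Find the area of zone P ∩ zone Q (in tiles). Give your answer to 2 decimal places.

27.00

The intersection is the polygon with vertices (4,10), (4,2), (1,2), (1,7), (0,7), (0,10).
By the shoelace formula its area is 27.00.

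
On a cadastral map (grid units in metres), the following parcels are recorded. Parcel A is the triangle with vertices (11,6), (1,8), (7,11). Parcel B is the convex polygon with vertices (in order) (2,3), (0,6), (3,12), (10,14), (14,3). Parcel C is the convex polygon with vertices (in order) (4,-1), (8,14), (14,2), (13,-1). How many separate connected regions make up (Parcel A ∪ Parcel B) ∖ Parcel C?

2

(Parcel A ∪ Parcel B) ∖ Parcel C splits into 2 disjoint pieces (area 47.4852, area 13.25).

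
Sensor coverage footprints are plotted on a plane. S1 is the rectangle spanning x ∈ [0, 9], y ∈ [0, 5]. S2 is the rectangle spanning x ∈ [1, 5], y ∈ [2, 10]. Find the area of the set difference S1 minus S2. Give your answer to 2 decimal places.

33.00

|S1∩S2|: x∈[1,5], y∈[2,5] → 4·3 = 12.
|S1| = 45.
|S1 ∖ S2| = |S1| − |S1∩S2| = 45 − 12 = 33.00.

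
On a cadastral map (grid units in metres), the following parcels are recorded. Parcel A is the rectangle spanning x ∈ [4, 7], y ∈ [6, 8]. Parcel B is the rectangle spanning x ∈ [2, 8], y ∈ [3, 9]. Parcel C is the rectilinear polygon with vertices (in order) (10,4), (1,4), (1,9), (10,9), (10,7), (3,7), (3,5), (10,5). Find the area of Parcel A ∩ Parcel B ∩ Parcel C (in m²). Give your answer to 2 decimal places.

The intersection is the polygon with vertices (4,8), (7,8), (7,7), (4,7).
By the shoelace formula its area is 3.00.

3.00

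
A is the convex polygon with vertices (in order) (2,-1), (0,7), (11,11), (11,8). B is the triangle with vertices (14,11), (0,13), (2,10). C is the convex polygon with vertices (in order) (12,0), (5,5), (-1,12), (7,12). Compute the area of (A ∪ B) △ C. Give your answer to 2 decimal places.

70.65

|A ∪ B| = 80.3885.
|(A ∪ B) ∩ C| = 33.6201.
|(A ∪ B) △ C| = 80.3885 + 57.5 − 67.2402 = 70.65.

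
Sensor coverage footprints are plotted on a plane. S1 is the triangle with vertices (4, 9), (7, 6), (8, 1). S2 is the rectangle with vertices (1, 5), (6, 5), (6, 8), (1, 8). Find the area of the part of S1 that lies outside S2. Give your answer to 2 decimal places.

|S1| = 6, |S1∩S2| = 1.75.
|S1 ∖ S2| = |S1| − |S1∩S2| = 6 − 1.75 = 4.25.

4.25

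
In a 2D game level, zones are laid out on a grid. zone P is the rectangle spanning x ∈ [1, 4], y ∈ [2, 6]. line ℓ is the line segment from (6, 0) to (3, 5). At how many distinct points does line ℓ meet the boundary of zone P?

The segment meets the boundary at (4,3.333).

1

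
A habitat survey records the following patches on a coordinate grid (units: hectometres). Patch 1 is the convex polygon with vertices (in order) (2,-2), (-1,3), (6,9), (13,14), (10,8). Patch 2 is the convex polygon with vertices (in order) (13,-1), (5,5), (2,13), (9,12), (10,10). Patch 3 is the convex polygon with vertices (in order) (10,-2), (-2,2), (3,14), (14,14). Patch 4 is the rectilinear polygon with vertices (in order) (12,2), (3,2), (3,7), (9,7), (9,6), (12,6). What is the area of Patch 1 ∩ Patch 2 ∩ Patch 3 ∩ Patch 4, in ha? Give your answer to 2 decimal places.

9.11

The intersection is the polygon with vertices (6.625,3.781), (5,5), (4.25,7), (9,7), (9,6.75).
By the shoelace formula its area is 9.11.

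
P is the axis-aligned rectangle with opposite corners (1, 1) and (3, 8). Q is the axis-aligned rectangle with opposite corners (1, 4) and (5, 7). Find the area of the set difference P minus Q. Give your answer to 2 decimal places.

8.00

|P∩Q|: x∈[1,3], y∈[4,7] → 2·3 = 6.
|P| = 14.
|P ∖ Q| = |P| − |P∩Q| = 14 − 6 = 8.00.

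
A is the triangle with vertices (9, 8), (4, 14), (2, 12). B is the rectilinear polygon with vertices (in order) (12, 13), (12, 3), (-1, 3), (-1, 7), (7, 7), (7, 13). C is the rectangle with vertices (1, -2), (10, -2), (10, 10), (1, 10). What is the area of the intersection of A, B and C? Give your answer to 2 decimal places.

The intersection is the polygon with vertices (7,9.143), (7,10), (7.333,10), (9,8).
By the shoelace formula its area is 1.19.

1.19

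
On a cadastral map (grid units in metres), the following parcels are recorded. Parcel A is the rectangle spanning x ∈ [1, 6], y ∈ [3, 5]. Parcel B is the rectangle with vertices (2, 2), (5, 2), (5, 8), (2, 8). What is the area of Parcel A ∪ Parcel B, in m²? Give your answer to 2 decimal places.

22.00

By inclusion–exclusion:
Individual areas: |Parcel A| = 10, |Parcel B| = 18.
|Parcel A∩Parcel B|: x∈[2,5], y∈[3,5] → 3·2 = 6.
|Parcel A ∪ Parcel B| = 28 − 6 = 22.00.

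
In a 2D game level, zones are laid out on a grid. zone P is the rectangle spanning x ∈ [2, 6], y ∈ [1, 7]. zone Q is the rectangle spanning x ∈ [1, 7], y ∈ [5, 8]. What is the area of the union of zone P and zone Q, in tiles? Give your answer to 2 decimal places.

By inclusion–exclusion:
Individual areas: |zone P| = 24, |zone Q| = 18.
|zone P∩zone Q|: x∈[2,6], y∈[5,7] → 4·2 = 8.
|zone P ∪ zone Q| = 42 − 8 = 34.00.

34.00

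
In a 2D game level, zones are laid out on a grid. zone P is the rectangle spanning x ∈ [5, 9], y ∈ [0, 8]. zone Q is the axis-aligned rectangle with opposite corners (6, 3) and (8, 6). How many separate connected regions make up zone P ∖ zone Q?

zone P ∖ zone Q is a single connected region.

1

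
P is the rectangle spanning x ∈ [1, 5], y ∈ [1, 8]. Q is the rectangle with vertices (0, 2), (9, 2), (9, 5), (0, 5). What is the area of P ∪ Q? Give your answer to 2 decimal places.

43.00

By inclusion–exclusion:
Individual areas: |P| = 28, |Q| = 27.
|P∩Q|: x∈[1,5], y∈[2,5] → 4·3 = 12.
|P ∪ Q| = 55 − 12 = 43.00.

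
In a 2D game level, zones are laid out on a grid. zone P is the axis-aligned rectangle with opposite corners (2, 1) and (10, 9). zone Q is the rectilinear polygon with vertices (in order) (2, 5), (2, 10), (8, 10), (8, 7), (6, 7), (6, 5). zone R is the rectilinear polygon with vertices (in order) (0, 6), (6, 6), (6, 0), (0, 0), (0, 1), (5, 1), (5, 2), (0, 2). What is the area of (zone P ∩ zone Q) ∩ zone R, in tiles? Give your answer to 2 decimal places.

4.00

The region (zone P ∩ zone Q) ∩ zone R is the polygon with vertices (6,5), (2,5), (2,6), (6,6).
By the shoelace formula its area is 4.00.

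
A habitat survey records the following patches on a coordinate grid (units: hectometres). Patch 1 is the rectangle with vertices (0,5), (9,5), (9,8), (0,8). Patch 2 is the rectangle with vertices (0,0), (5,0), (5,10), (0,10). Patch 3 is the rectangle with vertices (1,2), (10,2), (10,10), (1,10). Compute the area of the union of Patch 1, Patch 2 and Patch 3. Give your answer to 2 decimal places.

90.00

By inclusion–exclusion:
Individual areas: |Patch 1| = 27, |Patch 2| = 50, |Patch 3| = 72.
|Patch 1∩Patch 2|: x∈[0,5], y∈[5,8] → 5·3 = 15.
|Patch 1∩Patch 3|: x∈[1,9], y∈[5,8] → 8·3 = 24.
|Patch 2∩Patch 3|: x∈[1,5], y∈[2,10] → 4·8 = 32.
|Patch 1∩Patch 2∩Patch 3| = 12.
|Patch 1 ∪ Patch 2 ∪ Patch 3| = 149 − 71 + 12 = 90.00.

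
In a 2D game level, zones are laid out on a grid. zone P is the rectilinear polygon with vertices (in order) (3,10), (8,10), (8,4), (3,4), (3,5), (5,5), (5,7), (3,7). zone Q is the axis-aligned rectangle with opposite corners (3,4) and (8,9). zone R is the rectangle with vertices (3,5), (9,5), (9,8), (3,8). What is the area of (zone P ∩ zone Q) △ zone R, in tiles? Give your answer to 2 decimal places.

17.00

|zone P ∩ zone Q| = 21.
|(zone P ∩ zone Q) ∩ zone R| = 11.
|(zone P ∩ zone Q) △ zone R| = 21 + 18 − 22 = 17.00.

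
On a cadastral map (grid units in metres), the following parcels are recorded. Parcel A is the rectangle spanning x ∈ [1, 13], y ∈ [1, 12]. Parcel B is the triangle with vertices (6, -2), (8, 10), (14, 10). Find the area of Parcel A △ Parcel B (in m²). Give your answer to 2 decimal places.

|Parcel A| = 132, |Parcel B| = 36, |Parcel A∩Parcel B| = 33.
|Parcel A △ Parcel B| = |Parcel A| + |Parcel B| − 2·|Parcel A∩Parcel B| = 132 + 36 − 66 = 102.00.

102.00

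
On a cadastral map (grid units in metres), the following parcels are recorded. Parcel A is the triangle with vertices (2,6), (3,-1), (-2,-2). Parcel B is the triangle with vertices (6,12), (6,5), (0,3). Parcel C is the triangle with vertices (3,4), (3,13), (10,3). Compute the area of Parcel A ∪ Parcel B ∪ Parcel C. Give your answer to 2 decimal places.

54.59

By inclusion–exclusion:
Individual areas: |Parcel A| = 18, |Parcel B| = 21, |Parcel C| = 31.5.
|Parcel A∩Parcel B| = 2.0045.
|Parcel A∩Parcel C| = 0.
|Parcel B∩Parcel C| = 13.9068.
|Parcel A∩Parcel B∩Parcel C| = 0.
|Parcel A ∪ Parcel B ∪ Parcel C| = 70.5 − 15.9113 + 0 = 54.59.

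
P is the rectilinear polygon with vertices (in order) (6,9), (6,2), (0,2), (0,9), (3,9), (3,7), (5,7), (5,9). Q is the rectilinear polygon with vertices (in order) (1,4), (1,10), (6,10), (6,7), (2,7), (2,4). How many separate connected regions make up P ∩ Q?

P ∩ Q splits into 2 disjoint pieces (area 2, area 7).

2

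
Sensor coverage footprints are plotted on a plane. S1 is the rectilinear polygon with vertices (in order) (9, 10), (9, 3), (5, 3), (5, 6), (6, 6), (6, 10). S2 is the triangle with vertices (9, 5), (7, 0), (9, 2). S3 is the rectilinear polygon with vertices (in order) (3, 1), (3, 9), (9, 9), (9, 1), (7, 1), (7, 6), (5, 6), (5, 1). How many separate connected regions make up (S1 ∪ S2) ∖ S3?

(S1 ∪ S2) ∖ S3 splits into 3 disjoint pieces (area 0.3, area 6, area 3).

3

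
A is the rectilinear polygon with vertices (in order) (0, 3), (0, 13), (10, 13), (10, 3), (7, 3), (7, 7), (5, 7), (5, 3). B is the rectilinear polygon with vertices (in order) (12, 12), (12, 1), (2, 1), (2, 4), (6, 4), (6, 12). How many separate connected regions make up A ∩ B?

A ∩ B splits into 2 disjoint pieces (area 32, area 3).

2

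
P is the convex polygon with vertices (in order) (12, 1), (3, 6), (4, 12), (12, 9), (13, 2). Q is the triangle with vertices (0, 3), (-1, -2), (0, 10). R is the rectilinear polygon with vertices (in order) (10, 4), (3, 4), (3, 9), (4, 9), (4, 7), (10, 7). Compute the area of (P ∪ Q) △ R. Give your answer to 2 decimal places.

|P ∪ Q| = 69.
|(P ∪ Q) ∩ R| = 18.65.
|(P ∪ Q) △ R| = 69 + 23 − 37.3 = 54.70.

54.70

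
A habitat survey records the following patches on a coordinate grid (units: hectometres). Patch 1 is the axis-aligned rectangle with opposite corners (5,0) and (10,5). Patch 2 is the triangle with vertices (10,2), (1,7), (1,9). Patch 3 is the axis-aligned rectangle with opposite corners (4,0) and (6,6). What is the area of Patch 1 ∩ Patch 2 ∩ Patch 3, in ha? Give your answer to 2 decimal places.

The intersection is the polygon with vertices (6,5), (6,4.222), (5,4.778), (5,5).
By the shoelace formula its area is 0.50.

0.50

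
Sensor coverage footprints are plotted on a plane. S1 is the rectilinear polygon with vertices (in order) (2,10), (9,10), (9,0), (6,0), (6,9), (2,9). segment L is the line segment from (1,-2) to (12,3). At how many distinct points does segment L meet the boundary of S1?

2

The segment meets the boundary at (9,1.636), (6,0.273).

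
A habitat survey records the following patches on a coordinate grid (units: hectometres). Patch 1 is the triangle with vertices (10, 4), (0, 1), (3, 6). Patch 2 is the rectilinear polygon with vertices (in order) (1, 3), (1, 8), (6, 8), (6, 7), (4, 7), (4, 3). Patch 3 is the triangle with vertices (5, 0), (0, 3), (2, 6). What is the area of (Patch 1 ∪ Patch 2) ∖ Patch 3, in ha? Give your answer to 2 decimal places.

|Patch 1 ∪ Patch 2| = 31.9429.
|(Patch 1 ∪ Patch 2) ∩ Patch 3| = 7.3188.
|(Patch 1 ∪ Patch 2) ∖ Patch 3| = 31.9429 − 7.3188 = 24.62.

24.62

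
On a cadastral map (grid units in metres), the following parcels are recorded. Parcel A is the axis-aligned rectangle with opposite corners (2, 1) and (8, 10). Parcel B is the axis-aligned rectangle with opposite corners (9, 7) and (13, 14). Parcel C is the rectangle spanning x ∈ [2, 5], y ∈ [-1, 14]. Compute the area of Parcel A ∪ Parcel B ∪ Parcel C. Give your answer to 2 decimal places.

100.00

By inclusion–exclusion:
Individual areas: |Parcel A| = 54, |Parcel B| = 28, |Parcel C| = 45.
|Parcel A∩Parcel B| = 0 (no overlap).
|Parcel A∩Parcel C|: x∈[2,5], y∈[1,10] → 3·9 = 27.
|Parcel B∩Parcel C| = 0 (no overlap).
|Parcel A∩Parcel B∩Parcel C| = 0.
|Parcel A ∪ Parcel B ∪ Parcel C| = 127 − 27 + 0 = 100.00.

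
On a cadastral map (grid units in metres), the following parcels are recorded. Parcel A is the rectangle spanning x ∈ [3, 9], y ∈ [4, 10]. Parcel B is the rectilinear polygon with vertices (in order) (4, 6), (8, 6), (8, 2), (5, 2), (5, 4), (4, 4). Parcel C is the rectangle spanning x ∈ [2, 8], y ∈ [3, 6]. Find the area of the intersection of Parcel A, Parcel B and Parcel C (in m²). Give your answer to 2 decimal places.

8.00

The intersection is the polygon with vertices (4,6), (8,6), (8,4), (5,4), (4,4).
By the shoelace formula its area is 8.00.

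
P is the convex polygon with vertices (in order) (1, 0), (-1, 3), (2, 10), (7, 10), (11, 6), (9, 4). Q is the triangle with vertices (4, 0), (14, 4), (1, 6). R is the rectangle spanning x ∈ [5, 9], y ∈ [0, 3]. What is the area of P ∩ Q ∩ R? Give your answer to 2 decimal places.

The intersection is the polygon with vertices (5,2), (5,3), (7,3).
By the shoelace formula its area is 1.00.

1.00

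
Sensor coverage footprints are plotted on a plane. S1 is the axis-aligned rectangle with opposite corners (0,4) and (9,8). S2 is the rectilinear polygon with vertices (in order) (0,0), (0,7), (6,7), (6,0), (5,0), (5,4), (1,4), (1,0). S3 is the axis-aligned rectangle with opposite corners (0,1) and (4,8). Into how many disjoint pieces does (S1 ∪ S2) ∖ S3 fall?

(S1 ∪ S2) ∖ S3 splits into 2 disjoint pieces (area 24, area 1).

2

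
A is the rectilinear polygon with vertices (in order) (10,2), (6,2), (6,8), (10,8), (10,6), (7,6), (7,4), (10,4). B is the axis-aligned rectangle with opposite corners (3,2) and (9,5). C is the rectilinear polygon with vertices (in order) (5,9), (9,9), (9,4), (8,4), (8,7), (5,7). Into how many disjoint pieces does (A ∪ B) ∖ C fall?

(A ∪ B) ∖ C splits into 2 disjoint pieces (area 22, area 2).

2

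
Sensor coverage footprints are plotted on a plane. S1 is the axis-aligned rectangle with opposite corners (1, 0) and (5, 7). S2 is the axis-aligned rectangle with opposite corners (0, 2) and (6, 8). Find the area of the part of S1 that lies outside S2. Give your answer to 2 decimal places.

|S1∩S2|: x∈[1,5], y∈[2,7] → 4·5 = 20.
|S1| = 28.
|S1 ∖ S2| = |S1| − |S1∩S2| = 28 − 20 = 8.00.

8.00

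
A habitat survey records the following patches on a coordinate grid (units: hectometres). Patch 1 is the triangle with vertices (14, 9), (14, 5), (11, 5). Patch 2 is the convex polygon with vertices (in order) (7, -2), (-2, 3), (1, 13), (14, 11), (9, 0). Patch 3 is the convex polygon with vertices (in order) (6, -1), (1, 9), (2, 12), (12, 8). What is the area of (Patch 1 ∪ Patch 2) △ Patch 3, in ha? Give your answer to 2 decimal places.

86.37

|Patch 1 ∪ Patch 2| = 155.8741.
|(Patch 1 ∪ Patch 2) ∩ Patch 3| = 69.5.
|(Patch 1 ∪ Patch 2) △ Patch 3| = 155.8741 + 69.5 − 139 = 86.37.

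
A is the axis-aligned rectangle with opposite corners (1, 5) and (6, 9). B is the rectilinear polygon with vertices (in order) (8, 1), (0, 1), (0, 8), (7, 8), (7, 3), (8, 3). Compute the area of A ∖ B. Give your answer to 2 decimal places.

5.00

|A| = 20, |A∩B| = 15.
|A ∖ B| = |A| − |A∩B| = 20 − 15 = 5.00.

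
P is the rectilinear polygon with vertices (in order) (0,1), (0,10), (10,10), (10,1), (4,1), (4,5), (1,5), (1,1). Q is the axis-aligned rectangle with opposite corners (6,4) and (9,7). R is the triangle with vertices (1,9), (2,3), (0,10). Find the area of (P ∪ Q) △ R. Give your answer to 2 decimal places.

75.98

|P ∪ Q| = 78.
|(P ∪ Q) ∩ R| = 2.2619.
|(P ∪ Q) △ R| = 78 + 2.5 − 4.5238 = 75.98.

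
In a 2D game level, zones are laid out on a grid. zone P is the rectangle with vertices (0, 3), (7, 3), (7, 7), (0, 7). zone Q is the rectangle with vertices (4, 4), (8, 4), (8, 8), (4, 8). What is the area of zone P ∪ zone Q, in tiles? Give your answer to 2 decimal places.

By inclusion–exclusion:
Individual areas: |zone P| = 28, |zone Q| = 16.
|zone P∩zone Q|: x∈[4,7], y∈[4,7] → 3·3 = 9.
|zone P ∪ zone Q| = 44 − 9 = 35.00.

35.00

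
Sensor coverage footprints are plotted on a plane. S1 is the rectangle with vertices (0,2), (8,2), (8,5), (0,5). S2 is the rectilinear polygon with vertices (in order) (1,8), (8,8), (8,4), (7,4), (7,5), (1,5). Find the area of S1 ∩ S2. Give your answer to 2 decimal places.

1.00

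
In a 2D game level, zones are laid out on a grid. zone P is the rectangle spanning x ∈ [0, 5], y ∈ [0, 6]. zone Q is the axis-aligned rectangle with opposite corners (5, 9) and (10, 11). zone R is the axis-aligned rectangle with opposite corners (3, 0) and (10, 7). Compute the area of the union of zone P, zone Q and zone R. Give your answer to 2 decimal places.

By inclusion–exclusion:
Individual areas: |zone P| = 30, |zone Q| = 10, |zone R| = 49.
|zone P∩zone Q| = 0 (no overlap).
|zone P∩zone R|: x∈[3,5], y∈[0,6] → 2·6 = 12.
|zone Q∩zone R| = 0 (no overlap).
|zone P∩zone Q∩zone R| = 0.
|zone P ∪ zone Q ∪ zone R| = 89 − 12 + 0 = 77.00.

77.00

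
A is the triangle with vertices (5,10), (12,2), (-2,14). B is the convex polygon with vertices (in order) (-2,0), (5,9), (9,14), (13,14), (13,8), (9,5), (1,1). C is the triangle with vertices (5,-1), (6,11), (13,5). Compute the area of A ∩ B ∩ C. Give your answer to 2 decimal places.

The intersection is the polygon with vertices (9,5), (8.684,4.842), (5.7,7.4), (5.837,9.043), (9.226,5.17).
By the shoelace formula its area is 4.24.

4.24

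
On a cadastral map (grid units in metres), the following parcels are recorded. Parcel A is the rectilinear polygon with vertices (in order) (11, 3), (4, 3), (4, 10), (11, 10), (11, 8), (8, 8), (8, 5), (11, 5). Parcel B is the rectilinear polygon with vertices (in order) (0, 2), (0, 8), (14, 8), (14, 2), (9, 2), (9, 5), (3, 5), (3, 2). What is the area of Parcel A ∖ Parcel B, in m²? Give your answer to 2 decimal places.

24.00

|Parcel A| = 40, |Parcel A∩Parcel B| = 16.
|Parcel A ∖ Parcel B| = |Parcel A| − |Parcel A∩Parcel B| = 40 − 16 = 24.00.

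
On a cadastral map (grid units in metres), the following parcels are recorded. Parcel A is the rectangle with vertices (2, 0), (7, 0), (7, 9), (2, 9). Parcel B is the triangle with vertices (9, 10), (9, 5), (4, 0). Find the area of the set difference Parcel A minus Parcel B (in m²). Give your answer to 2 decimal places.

40.50

|Parcel A| = 45, |Parcel A∩Parcel B| = 4.5.
|Parcel A ∖ Parcel B| = |Parcel A| − |Parcel A∩Parcel B| = 45 − 4.5 = 40.50.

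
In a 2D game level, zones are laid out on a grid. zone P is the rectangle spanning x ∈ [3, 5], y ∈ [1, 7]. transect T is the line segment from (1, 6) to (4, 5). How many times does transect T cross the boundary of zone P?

The segment meets the boundary at (3,5.333).

1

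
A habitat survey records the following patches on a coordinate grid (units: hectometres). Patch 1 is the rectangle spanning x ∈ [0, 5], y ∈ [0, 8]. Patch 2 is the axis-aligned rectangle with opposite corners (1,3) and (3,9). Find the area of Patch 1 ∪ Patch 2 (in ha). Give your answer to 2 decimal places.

By inclusion–exclusion:
Individual areas: |Patch 1| = 40, |Patch 2| = 12.
|Patch 1∩Patch 2|: x∈[1,3], y∈[3,8] → 2·5 = 10.
|Patch 1 ∪ Patch 2| = 52 − 10 = 42.00.

42.00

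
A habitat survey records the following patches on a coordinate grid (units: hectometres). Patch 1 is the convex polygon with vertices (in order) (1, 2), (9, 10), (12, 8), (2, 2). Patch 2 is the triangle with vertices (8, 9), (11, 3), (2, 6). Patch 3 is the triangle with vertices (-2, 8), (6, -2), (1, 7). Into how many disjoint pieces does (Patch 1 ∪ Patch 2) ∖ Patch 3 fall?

(Patch 1 ∪ Patch 2) ∖ Patch 3 splits into 2 disjoint pieces (area 33.5043, area 0.7703).

2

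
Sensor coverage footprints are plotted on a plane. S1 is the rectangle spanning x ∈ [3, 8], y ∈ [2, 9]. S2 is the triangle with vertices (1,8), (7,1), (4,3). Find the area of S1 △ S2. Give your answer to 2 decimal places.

33.14

|S1| = 35, |S2| = 4.5, |S1∩S2| = 3.1786.
|S1 △ S2| = |S1| + |S2| − 2·|S1∩S2| = 35 + 4.5 − 6.3571 = 33.14.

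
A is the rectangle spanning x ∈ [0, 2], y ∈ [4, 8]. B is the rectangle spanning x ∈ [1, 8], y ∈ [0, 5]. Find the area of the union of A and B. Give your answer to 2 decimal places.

By inclusion–exclusion:
Individual areas: |A| = 8, |B| = 35.
|A∩B|: x∈[1,2], y∈[4,5] → 1·1 = 1.
|A ∪ B| = 43 − 1 = 42.00.

42.00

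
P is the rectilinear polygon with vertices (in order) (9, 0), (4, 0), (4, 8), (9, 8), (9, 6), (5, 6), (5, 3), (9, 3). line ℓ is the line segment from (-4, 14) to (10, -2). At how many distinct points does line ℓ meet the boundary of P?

4

The segment meets the boundary at (8.25,0), (5.625,3), (5,3.714), (4,4.857).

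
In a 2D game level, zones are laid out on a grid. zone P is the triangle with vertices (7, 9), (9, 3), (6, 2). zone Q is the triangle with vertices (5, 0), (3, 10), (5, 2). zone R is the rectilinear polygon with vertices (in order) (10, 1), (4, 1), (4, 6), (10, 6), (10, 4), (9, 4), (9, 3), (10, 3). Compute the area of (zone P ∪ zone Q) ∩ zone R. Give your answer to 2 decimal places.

|zone P ∪ zone Q| = 12.
|(zone P ∪ zone Q) ∩ zone R| = 9.26.

9.26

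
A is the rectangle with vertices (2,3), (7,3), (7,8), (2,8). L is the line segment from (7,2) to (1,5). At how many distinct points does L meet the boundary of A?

2

The segment meets the boundary at (2,4.5), (5,3).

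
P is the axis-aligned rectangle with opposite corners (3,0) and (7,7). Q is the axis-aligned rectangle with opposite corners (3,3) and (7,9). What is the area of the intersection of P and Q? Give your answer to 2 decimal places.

16.00

|P∩Q|: x∈[3,7], y∈[3,7] → 4·4 = 16.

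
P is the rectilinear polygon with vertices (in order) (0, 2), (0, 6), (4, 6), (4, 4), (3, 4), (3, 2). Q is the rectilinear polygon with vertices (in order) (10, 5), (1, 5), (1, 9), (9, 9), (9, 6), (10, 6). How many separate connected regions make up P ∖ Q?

P ∖ Q is a single connected region.

1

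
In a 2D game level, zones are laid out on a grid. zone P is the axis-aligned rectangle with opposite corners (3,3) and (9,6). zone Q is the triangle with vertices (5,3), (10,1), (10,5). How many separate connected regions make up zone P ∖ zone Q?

1

zone P ∖ zone Q is a single connected region.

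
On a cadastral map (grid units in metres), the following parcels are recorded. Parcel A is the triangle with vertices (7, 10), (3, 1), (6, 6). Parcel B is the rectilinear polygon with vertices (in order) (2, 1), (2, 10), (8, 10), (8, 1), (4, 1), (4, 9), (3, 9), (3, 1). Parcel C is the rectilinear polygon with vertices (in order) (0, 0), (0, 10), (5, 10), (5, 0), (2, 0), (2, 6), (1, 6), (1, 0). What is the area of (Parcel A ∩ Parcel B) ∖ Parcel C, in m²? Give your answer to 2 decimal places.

2.33

|Parcel A ∩ Parcel B| = 3.2083.
|(Parcel A ∩ Parcel B) ∩ Parcel C| = 0.875.
|(Parcel A ∩ Parcel B) ∖ Parcel C| = 3.2083 − 0.875 = 2.33.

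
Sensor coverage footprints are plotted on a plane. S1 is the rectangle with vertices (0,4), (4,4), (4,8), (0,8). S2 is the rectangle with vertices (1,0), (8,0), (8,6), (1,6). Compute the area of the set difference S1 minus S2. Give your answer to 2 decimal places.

|S1∩S2|: x∈[1,4], y∈[4,6] → 3·2 = 6.
|S1| = 16.
|S1 ∖ S2| = |S1| − |S1∩S2| = 16 − 6 = 10.00.

10.00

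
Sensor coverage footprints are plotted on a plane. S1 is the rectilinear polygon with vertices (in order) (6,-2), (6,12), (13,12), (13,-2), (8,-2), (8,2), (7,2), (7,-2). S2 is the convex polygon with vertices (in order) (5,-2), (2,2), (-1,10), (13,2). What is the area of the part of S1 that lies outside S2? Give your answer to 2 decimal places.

|S1| = 94, |S1∩S2| = 23.5.
|S1 ∖ S2| = |S1| − |S1∩S2| = 94 − 23.5 = 70.50.

70.50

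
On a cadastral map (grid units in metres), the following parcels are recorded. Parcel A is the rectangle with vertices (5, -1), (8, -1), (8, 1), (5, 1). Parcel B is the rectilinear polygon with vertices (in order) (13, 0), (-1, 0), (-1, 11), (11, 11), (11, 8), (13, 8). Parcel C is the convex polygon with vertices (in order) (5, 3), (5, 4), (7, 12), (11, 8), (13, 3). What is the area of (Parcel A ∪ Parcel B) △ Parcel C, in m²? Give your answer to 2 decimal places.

109.25

|Parcel A ∪ Parcel B| = 151.
|(Parcel A ∪ Parcel B) ∩ Parcel C| = 42.375.
|(Parcel A ∪ Parcel B) △ Parcel C| = 151 + 43 − 84.75 = 109.25.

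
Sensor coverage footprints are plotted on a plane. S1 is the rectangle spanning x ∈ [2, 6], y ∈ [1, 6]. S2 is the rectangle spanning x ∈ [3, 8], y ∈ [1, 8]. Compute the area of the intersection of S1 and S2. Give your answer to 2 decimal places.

15.00

|S1∩S2|: x∈[3,6], y∈[1,6] → 3·5 = 15.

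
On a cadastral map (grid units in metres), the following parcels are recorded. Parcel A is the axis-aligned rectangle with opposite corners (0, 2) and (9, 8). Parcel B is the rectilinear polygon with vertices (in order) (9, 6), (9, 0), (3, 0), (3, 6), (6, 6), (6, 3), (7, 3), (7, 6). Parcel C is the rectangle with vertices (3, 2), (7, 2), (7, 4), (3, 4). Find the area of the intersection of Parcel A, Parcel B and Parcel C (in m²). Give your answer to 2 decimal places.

7.00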